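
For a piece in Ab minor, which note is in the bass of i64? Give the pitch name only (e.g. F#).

Eb

i in Ab minor has root Ab; the chord is Ab-Cb-Eb.
The figure 64 means second inversion — the fifth is in the bass.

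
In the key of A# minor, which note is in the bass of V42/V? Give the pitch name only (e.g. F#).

A#

The applied chord V42/V is rooted on B#: B#-D##-F##-A#.
The figure 42 means third inversion — the seventh is in the bass.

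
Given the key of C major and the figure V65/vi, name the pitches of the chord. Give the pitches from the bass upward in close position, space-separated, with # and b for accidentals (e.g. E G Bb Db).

G# B D E

V65/vi is a secondary dominant — the dominant seventh of vi. vi in C major is A, so the applied chord's root is E, a perfect fifth above.
Building a dominant seventh chord on E gives E-G#-B-D.
The figured bass 65 indicates first inversion, placing the third (G#) in the bass: G#-B-D-E.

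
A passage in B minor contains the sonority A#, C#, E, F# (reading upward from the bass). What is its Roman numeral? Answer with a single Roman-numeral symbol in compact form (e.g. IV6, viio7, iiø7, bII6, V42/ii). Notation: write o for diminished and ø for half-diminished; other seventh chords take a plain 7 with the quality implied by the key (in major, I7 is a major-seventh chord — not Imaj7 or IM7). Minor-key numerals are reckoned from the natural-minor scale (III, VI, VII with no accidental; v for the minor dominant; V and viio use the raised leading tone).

V65

The pitches F#-A#-C#-E form a dominant seventh chord rooted on F#.
In B minor, F# is the dominant; the diatonic dominant seventh chord there is V7.
With A# in the bass the chord is in first inversion, so the figured bass is 65.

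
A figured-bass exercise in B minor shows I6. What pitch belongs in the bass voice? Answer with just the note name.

D#

I in B minor has root B; the chord is B-D#-F#.
The figure 6 means first inversion — the third is in the bass.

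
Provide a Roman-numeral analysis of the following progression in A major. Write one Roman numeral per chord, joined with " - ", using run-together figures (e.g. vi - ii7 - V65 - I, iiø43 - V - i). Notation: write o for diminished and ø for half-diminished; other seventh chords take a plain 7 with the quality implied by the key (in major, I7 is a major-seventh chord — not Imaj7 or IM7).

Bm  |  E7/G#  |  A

Bm: minor triad on B = scale degree 2 → ii.
E7/G#: root E is the dominant; dominant seventh chord there is V65.
A: root A is the tonic; major triad there is I.

ii - V65 - I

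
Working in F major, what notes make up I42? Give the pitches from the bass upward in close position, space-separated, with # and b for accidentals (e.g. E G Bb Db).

In F major, scale degree 1 is F, and the diatonic chord built there is a major seventh chord.
Stacking thirds from F gives F-A-C-E.
The figured bass 42 indicates third inversion, placing the seventh (E) in the bass: E-F-A-C.

E F A C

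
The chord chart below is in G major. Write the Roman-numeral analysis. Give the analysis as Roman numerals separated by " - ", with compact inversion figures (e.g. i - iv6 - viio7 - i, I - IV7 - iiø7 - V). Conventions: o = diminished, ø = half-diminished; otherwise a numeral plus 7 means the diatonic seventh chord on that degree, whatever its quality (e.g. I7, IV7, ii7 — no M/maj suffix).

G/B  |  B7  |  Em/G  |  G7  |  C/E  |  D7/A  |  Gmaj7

I6 - V7/vi - vi6 - V7/IV - IV6 - V43 - I7

G/B: major triad on G = scale degree 1 → I6.
B7: chromatic; B is V of vi, so V7/vi.
Em/G: root E is the submediant; minor triad there is vi6.
G7: a dominant seventh chord on G, the applied dominant of IV → V7/IV.
C/E: root C is the subdominant; major triad there is IV6.
D7/A: dominant seventh chord on D = scale degree 5 → V43.
Gmaj7 has root G, degree 1 in G major, so I7.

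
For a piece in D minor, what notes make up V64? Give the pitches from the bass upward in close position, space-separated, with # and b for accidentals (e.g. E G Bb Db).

In D minor, the fifth degree is A. The dominant is major (leading tone raised), so V is a major triad.
Stacking thirds from A gives A-C#-E.
The figured bass 64 indicates second inversion, placing the fifth (E) in the bass: E-A-C#.

E A C#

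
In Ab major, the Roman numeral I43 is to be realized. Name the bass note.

Eb

I in Ab major has root Ab; the chord is Ab-C-Eb-G.
The figure 43 means second inversion — the fifth is in the bass.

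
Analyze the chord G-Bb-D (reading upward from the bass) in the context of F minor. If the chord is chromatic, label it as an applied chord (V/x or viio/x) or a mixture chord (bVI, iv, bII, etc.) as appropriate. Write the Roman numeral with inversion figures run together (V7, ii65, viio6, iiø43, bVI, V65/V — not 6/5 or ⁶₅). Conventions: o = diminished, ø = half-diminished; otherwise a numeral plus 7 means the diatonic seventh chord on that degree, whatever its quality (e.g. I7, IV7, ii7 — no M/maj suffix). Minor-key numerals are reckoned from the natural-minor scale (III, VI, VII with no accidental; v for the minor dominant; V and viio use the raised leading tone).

ii

Stacked in thirds the chord is G-Bb-D: a minor triad on G.
G is the second degree of F minor. This is the minor supertonic, borrowed from the parallel major (the Dorian ii).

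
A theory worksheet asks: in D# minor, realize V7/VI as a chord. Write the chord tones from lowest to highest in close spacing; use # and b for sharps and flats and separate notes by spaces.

The slash means an applied dominant: we want the dominant of VI. In D# minor, VI is B major, and its dominant is built on F#.
Building a dominant seventh chord on F# gives F#-A#-C#-E.

F# A# C# E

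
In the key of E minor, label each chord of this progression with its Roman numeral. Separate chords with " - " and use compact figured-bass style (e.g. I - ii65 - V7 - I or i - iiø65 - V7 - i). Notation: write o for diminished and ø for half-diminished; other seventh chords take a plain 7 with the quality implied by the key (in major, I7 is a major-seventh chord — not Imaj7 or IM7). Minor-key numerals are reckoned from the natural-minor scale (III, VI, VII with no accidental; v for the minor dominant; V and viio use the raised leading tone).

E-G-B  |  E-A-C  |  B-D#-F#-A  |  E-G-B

E-G-B: minor triad on E = scale degree 1 → i.
E-A-C has root A, degree 4 in E minor, so iv64.
B-D#-F#-A: root B is the dominant; dominant seventh chord there is V7.
E-G-B: minor triad on E = scale degree 1 → i.

i - iv64 - V7 - i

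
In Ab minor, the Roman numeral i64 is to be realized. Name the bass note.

Eb

i in Ab minor has root Ab; the chord is Ab-Cb-Eb.
The figure 64 means second inversion — the fifth is in the bass.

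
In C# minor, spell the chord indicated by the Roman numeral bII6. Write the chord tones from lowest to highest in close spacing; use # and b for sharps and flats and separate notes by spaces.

bII6 is the Neapolitan sixth — a major triad on the lowered second degree, here in its customary first inversion. In C# minor that root is D.
So the chord is D-F#-A, a major triad.
The figured bass 6 indicates first inversion, placing the third (F#) in the bass: F#-A-D.

F# A D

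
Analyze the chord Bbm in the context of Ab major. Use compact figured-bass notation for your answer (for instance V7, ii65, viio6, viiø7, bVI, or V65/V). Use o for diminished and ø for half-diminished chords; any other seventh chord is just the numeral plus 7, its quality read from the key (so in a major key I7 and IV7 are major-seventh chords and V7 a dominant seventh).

ii

Stacked in thirds the chord is Bb-Db-F: a minor triad on Bb.
Bb is scale degree 2 in Ab major, and a minor triad on that degree is written ii.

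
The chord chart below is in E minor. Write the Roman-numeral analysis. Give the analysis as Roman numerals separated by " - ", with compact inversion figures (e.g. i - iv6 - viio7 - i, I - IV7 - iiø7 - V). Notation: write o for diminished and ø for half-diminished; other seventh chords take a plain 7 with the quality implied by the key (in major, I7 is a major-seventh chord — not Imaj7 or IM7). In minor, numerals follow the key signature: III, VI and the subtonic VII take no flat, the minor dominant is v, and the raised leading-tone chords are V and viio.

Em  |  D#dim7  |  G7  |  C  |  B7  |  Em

Em: minor triad on E = scale degree 1 → i.
D#dim7: root D# is the leading tone; fully diminished seventh chord there is viio7.
G7: chromatic; G is V of VI, so V7/VI.
C: major triad on C = scale degree 6 → VI.
B7: root B is the dominant; dominant seventh chord there is V7.
Em: minor triad on E = scale degree 1 → i.

i - viio7 - V7/VI - VI - V7 - i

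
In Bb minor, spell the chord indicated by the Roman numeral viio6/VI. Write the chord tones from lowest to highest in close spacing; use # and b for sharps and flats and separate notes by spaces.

viio6/VI is a secondary leading-tone chord. The target VI is Gb in Bb minor; the applied chord is rooted a semitone below, on F.
Building a diminished triad on F gives F-Ab-Cb.
The figured bass 6 indicates first inversion, placing the third (Ab) in the bass: Ab-Cb-F.

Ab Cb F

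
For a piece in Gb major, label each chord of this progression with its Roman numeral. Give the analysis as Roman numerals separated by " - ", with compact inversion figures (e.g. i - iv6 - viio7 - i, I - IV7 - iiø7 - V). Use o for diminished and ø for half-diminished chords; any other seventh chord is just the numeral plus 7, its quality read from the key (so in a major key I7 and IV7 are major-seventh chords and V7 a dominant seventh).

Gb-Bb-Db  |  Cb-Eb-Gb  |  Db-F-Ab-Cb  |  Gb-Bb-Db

I - IV - V7 - I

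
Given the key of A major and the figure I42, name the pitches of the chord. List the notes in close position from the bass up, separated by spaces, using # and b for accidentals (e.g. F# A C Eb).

The numeral's case and figure indicate a major seventh chord. In A major its root, the first degree, is A.
That chord is spelled A-C#-E-G#.
With the 42 figure the chord is in third inversion; from the bass G# upward in close position it reads G#-A-C#-E.

G# A C# E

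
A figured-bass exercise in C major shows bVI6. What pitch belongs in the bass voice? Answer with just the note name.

bVI in C major has root Ab; the chord is Ab-C-Eb.
The figure 6 means first inversion — the third is in the bass.

C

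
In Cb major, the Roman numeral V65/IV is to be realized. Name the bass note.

The applied chord V65/IV is rooted on Cb: Cb-Eb-Gb-Bbb.
The figure 65 means first inversion — the third is in the bass.

Eb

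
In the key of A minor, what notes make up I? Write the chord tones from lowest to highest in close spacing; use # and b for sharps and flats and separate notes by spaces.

Scale degree 1 in A minor is A; here the chord built on it is altered to a major triad. I is the major tonic (Picardy third), borrowed from the parallel major.
So the chord is A-C#-E.

A C# E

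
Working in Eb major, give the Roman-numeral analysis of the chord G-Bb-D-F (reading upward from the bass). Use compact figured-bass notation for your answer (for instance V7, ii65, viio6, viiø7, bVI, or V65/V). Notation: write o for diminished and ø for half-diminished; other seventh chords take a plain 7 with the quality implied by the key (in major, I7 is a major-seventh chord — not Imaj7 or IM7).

iii7

Stacked in thirds the chord is G-Bb-D-F: a minor seventh chord on G.
G is scale degree 3 in Eb major, and a minor seventh chord on that degree is written iii7.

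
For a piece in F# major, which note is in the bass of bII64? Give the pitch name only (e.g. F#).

D

bII in F# major has root G; the chord is G-B-D.
The figure 64 means second inversion — the fifth is in the bass.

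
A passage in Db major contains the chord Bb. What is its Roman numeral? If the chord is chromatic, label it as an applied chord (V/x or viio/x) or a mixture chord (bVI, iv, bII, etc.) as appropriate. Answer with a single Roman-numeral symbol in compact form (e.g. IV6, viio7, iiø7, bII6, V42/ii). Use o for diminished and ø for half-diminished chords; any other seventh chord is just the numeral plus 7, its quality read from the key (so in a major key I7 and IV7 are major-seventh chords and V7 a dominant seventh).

V/ii

Stacked in thirds the chord is Bb-D-F: a major triad on Bb.
Bb is not a diatonic chord root with this quality in Db major, but it lies a perfect fifth above Eb (ii), so the chord functions as an applied dominant of ii.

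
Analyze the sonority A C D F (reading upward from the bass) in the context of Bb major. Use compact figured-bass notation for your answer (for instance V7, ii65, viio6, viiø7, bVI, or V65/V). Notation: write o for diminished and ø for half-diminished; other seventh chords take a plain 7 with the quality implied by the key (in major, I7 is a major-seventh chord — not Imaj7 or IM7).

The pitches D-F-A-C form a minor seventh chord rooted on D.
D is scale degree 3 in Bb major, and a minor seventh chord on that degree is written iii7.
With A in the bass the chord is in second inversion, so the figured bass is 43.

iii43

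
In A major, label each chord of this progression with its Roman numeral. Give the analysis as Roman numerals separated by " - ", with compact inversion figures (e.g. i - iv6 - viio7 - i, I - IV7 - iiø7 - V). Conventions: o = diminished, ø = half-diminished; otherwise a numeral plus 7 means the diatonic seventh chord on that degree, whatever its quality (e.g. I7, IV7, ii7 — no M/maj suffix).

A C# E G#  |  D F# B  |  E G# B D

I7 - ii6 - V7

A-C#-E-G# has root A, degree 1 in A major, so I7.
D-F#-B: minor triad on B = scale degree 2 → ii6.
E-G#-B-D has root E, degree 5 in A major, so V7.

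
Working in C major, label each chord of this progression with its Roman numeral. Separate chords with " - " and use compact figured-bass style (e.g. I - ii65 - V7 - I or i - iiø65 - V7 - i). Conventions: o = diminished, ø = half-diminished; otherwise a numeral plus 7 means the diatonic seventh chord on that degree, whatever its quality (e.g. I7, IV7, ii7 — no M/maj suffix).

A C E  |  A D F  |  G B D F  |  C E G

A-C-E: root A is the submediant; minor triad there is vi.
A-D-F has root D, degree 2 in C major, so ii64.
G-B-D-F: dominant seventh chord on G = scale degree 5 → V7.
C-E-G has root C, degree 1 in C major, so I.

vi - ii64 - V7 - I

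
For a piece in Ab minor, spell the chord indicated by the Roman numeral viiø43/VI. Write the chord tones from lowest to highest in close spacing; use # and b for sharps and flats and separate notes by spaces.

Bbb Db Eb Gb

viiø43/VI is a secondary leading-tone chord. The target VI is Fb in Ab minor; the applied chord is rooted a semitone below, on Eb.
Building a half-diminished seventh chord on Eb gives Eb-Gb-Bbb-Db.
The figured bass 43 indicates second inversion, placing the fifth (Bbb) in the bass: Bbb-Db-Eb-Gb.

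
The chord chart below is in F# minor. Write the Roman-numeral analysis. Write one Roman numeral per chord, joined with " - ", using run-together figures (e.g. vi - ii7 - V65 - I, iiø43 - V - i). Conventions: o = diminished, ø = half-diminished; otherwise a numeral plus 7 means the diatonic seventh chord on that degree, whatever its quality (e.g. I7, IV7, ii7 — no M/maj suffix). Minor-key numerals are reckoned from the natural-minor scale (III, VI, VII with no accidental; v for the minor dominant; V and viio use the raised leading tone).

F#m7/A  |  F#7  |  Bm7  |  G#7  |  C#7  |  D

F#m7/A: minor seventh chord on F# = scale degree 1 → i65.
F#7 is the secondary dominant of iv (dominant seventh chord on F#): V7/iv.
Bm7: root B is the subdominant; minor seventh chord there is iv7.
G#7: a dominant seventh chord on G#, the applied dominant of V → V7/V.
C#7 has root C#, degree 5 in F# minor, so V7.
D: major triad on D = scale degree 6 → VI.

i65 - V7/iv - iv7 - V7/V - V7 - VI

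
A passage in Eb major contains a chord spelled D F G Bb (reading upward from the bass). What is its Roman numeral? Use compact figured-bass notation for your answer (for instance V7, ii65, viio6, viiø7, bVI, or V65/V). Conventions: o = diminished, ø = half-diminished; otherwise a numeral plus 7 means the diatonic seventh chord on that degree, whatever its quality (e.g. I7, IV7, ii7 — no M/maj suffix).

iii43

The pitches G-Bb-D-F form a minor seventh chord rooted on G.
G is scale degree 3 in Eb major, and a minor seventh chord on that degree is written iii7.
With D in the bass the chord is in second inversion, so the figured bass is 43.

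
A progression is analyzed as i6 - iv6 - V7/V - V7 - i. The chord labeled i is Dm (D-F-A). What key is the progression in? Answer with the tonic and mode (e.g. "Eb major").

The anchor chord is a minor triad on D, labeled i.
If D is scale degree 1 and the mode makes that degree carry a minor triad, the tonic is D and the mode is minor.

D minor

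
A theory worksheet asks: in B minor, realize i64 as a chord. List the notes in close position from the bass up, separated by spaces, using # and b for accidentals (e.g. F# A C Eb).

F# B D

The numeral's case and figure indicate a minor triad. In B minor its root, scale degree 1, is B.
Stacking thirds from B gives B-D-F#.
The figured bass 64 indicates second inversion, placing the fifth (F#) in the bass: F#-B-D.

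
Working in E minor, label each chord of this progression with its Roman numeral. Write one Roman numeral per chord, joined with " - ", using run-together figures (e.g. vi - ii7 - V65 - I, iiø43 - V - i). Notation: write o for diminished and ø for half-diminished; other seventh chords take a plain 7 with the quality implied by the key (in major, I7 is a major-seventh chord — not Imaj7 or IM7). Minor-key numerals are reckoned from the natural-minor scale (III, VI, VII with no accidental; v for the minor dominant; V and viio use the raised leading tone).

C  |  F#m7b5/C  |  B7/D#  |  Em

VI - iiø43 - V65 - i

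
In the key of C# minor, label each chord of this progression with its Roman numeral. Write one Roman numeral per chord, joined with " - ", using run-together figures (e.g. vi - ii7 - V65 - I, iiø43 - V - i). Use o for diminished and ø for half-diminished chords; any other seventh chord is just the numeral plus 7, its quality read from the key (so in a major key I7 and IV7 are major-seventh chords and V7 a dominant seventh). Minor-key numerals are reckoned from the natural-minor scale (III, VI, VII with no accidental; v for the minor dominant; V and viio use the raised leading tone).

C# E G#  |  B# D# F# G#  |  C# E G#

C#-E-G#: root C# is the tonic; minor triad there is i.
B#-D#-F#-G# has root G#, degree 5 in C# minor, so V65.
C#-E-G#: root C# is the tonic; minor triad there is i.

i - V65 - i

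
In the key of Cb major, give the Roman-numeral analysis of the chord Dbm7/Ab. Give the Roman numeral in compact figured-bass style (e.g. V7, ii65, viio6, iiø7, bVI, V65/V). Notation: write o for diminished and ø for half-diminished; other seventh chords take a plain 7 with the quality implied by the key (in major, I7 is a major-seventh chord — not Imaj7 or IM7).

ii43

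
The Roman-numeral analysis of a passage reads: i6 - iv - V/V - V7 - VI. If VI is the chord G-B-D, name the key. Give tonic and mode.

VI is given as G-B-D — a major triad with root G.
VI on G implies G is the submediant; that puts the tonic at B, and the uppercase numeral fits minor mode.

B minor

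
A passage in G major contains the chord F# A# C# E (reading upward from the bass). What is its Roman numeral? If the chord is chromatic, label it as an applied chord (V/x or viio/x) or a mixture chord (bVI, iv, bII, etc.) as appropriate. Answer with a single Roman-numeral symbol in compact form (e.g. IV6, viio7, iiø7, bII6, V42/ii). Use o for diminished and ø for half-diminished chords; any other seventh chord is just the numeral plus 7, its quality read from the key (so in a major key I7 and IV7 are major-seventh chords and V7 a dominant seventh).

V7/iii

Stacked in thirds the chord is F#-A#-C#-E: a dominant seventh chord on F#.
F# is not a diatonic chord root with this quality in G major, but it lies a perfect fifth above B (iii), so the chord functions as an applied dominant of iii.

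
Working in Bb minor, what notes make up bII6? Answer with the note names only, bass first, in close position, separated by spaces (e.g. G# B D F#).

Eb Gb Cb

bII6 is the Neapolitan sixth — a major triad on the lowered second degree, here in its customary first inversion. In Bb minor that root is Cb.
So the chord is Cb-Eb-Gb.
The figured bass 6 indicates first inversion, placing the third (Eb) in the bass: Eb-Gb-Cb.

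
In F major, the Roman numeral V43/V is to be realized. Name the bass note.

D

The applied chord V43/V is rooted on G: G-B-D-F.
The figure 43 means second inversion — the fifth is in the bass.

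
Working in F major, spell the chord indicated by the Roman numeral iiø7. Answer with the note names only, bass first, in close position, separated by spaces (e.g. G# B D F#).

G Bb Db F

Scale degree 2 in F major is G; here the chord built on it is altered to a half-diminished seventh chord. iiø7 is the half-diminished supertonic seventh, borrowed from the parallel minor.
So the chord is G-Bb-Db-F.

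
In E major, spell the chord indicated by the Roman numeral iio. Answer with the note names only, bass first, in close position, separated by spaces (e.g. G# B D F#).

iio is the diminished supertonic triad, borrowed from the parallel minor. In E major that root is F#.
So the chord is F#-A-C.

F# A C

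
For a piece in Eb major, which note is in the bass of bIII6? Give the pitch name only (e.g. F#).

bIII in Eb major has root Gb; the chord is Gb-Bb-Db.
The figure 6 means first inversion — the third is in the bass.

Bb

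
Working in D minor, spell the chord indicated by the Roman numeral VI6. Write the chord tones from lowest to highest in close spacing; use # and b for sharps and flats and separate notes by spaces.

D F Bb

In D minor, the submediant is Bb, and the diatonic chord built there is a major triad.
Stacking thirds from Bb gives Bb-D-F.
The figured bass 6 indicates first inversion, placing the third (D) in the bass: D-F-Bb.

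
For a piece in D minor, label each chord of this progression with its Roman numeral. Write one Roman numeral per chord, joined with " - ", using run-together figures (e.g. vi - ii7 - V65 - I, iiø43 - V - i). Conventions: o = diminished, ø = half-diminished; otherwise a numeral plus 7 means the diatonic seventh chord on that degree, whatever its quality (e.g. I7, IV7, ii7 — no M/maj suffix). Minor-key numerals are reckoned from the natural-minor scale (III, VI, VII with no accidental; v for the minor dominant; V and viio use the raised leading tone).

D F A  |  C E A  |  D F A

i - v6 - i

D-F-A has root D, degree 1 in D minor, so i.
C-E-A: minor triad on A = scale degree 5 → v6.
D-F-A: minor triad on D = scale degree 1 → i.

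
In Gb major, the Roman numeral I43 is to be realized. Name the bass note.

I in Gb major has root Gb; the chord is Gb-Bb-Db-F.
The figure 43 means second inversion — the fifth is in the bass.

Db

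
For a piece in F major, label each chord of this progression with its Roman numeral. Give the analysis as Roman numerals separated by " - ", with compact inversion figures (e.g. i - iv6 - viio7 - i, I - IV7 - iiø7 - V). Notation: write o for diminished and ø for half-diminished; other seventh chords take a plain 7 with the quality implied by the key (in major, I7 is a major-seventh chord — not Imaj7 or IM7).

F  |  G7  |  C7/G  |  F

I - V7/V - V43 - I

F: root F is the tonic; major triad there is I.
G7: a dominant seventh chord on G, the applied dominant of V → V7/V.
C7/G: dominant seventh chord on C = scale degree 5 → V43.
F: major triad on F = scale degree 1 → I.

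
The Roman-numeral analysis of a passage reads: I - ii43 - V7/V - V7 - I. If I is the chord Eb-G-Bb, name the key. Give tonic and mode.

Eb major

The anchor chord is a major triad on Eb, labeled I.
If Eb is scale degree 1 and the mode makes that degree carry a major triad, the tonic is Eb and the mode is major.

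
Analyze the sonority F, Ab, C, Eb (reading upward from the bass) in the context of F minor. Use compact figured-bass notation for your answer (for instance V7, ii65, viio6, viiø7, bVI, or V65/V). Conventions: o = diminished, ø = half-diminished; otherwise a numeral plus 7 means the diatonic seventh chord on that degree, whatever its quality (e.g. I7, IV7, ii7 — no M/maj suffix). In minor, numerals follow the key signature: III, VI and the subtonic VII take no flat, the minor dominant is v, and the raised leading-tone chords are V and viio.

The pitches F-Ab-C-Eb form a minor seventh chord rooted on F.
In F minor, F is the tonic; the diatonic minor seventh chord there is i7.

i7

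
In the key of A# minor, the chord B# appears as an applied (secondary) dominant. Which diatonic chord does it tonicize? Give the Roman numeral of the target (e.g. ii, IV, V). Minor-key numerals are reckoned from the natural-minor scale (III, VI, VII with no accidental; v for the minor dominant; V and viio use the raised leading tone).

The chord is a major triad on B#.
A dominant resolves down a perfect fifth: B# → E#. In A# minor, E# is scale degree 5, i.e. V.

V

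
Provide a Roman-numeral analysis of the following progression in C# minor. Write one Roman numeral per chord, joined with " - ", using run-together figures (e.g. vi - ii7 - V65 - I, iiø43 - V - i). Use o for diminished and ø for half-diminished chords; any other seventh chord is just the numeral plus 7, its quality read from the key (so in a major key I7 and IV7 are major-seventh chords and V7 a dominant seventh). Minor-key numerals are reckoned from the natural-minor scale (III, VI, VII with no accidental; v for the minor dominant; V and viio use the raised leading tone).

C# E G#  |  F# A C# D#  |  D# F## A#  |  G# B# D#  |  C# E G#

i - iiø65 - V/V - V - i

C#-E-G# has root C#, degree 1 in C# minor, so i.
F#-A-C#-D# has root D#, degree 2 in C# minor, so iiø65.
D#-F##-A# is the secondary dominant of V (major triad on D#): V/V.
G#-B#-D#: root G# is the dominant; major triad there is V.
C#-E-G#: root C# is the tonic; minor triad there is i.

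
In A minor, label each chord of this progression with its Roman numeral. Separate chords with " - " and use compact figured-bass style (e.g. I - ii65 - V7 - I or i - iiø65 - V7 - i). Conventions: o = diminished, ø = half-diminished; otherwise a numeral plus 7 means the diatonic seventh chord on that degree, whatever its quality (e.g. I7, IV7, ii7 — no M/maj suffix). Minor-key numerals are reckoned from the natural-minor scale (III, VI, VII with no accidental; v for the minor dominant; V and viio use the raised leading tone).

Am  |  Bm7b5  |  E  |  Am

i - iiø7 - V - i

Am: root A is the tonic; minor triad there is i.
Bm7b5 has root B, degree 2 in A minor, so iiø7.
E has root E, degree 5 in A minor, so V.
Am: root A is the tonic; minor triad there is i.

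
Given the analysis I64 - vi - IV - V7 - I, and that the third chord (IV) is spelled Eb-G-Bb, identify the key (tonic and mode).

Bb major

IV is given as Eb-G-Bb — a major triad with root Eb.
IV on Eb implies Eb is the subdominant; that puts the tonic at Bb, and the uppercase numeral fits major mode.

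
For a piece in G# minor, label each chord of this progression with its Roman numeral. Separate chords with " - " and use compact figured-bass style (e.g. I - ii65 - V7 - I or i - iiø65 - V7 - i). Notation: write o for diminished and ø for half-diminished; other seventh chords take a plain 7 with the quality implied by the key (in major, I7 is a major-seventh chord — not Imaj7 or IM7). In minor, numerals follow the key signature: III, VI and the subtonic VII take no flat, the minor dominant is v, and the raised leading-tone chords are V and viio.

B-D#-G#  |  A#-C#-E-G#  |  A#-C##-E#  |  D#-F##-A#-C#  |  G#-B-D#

B-D#-G#: root G# is the tonic; minor triad there is i6.
A#-C#-E-G#: half-diminished seventh chord on A# = scale degree 2 → iiø7.
A#-C##-E#: a major triad on A#, the applied dominant of V → V/V.
D#-F##-A#-C#: root D# is the dominant; dominant seventh chord there is V7.
G#-B-D#: root G# is the tonic; minor triad there is i.

i6 - iiø7 - V/V - V7 - i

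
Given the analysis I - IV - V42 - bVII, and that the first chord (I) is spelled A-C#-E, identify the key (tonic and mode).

A major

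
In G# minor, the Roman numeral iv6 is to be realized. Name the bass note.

E

iv in G# minor has root C#; the chord is C#-E-G#.
The figure 6 means first inversion — the third is in the bass.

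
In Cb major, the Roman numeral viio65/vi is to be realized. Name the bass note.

Bb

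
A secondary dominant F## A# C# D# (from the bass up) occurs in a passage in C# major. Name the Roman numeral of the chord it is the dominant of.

The chord is a dominant seventh chord on D#.
A dominant resolves down a perfect fifth: D# → G#. In C# major, G# is scale degree 5, i.e. V.

V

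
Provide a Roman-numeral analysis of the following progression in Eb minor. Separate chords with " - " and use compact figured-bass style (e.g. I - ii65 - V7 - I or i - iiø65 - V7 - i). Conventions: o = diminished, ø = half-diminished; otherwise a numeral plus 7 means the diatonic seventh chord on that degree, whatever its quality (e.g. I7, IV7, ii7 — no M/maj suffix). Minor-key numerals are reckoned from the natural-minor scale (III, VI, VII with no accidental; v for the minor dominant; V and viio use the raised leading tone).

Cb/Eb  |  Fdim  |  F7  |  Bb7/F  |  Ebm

VI6 - iio - V7/V - V43 - i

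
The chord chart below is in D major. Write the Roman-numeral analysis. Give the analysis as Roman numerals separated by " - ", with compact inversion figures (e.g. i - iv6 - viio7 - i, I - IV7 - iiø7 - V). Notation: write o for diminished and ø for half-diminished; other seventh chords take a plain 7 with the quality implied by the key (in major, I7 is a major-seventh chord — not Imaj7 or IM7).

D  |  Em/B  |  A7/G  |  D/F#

I - ii64 - V42 - I6

D: major triad on D = scale degree 1 → I.
Em/B: root E is the supertonic; minor triad there is ii64.
A7/G: dominant seventh chord on A = scale degree 5 → V42.
D/F#: root D is the tonic; major triad there is I6.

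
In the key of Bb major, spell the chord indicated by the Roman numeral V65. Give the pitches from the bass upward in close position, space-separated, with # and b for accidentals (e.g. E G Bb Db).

In Bb major, scale degree 5 is F, and the diatonic chord built there is a dominant seventh chord.
That chord is spelled F-A-C-Eb.
The figured bass 65 indicates first inversion, placing the third (A) in the bass: A-C-Eb-F.

A C Eb F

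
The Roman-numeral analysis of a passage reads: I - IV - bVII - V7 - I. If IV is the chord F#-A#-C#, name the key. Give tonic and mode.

C# major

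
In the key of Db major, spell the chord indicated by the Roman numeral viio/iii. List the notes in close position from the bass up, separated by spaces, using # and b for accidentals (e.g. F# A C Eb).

E G Bb

The slash marks an applied leading-tone chord: viio of iii. In Db major, iii is F, so the leading tone to it is E, a half step below.
Building a diminished triad on E gives E-G-Bb.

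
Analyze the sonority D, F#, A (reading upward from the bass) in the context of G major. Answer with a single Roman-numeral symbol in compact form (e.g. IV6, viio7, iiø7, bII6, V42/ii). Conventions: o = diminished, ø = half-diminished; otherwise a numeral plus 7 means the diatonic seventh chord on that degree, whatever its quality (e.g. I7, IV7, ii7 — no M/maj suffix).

V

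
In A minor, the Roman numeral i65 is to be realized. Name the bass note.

i in A minor has root A; the chord is A-C-E-G.
The figure 65 means first inversion — the third is in the bass.

C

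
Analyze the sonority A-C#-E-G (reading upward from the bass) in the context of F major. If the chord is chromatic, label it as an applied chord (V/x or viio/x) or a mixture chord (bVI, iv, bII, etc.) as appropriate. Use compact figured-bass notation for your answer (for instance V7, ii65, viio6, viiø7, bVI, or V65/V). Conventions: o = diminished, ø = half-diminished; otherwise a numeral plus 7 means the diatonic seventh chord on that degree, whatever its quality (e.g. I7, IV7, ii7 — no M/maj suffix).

Stacked in thirds the chord is A-C#-E-G: a dominant seventh chord on A.
A is not a diatonic chord root with this quality in F major, but it lies a perfect fifth above D (vi), so the chord functions as an applied dominant of vi.

V7/vi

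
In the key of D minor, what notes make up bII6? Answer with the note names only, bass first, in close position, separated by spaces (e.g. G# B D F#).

G Bb Eb

Scale degree 2 in D minor is E; lowering it a half step gives Eb. bII6 is the Neapolitan sixth — a major triad on the lowered second degree, here in its customary first inversion.
So the chord is Eb-G-Bb.
The figured bass 6 indicates first inversion, placing the third (G) in the bass: G-Bb-Eb.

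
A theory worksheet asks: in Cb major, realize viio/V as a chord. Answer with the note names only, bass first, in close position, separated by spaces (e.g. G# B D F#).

F Ab Cb

The slash marks an applied leading-tone chord: viio of V. In Cb major, V is Gb, so the leading tone to it is F, a half step below.
Building a diminished triad on F gives F-Ab-Cb.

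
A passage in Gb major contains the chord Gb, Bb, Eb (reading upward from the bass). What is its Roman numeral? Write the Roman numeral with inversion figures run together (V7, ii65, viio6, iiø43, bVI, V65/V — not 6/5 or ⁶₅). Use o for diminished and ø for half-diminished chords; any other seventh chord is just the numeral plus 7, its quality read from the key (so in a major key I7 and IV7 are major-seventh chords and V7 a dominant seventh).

vi6

Stacked in thirds the chord is Eb-Gb-Bb: a minor triad on Eb.
In Gb major, Eb is the submediant; the diatonic minor triad there is vi.
With Gb in the bass the chord is in first inversion, so the figured bass is 6.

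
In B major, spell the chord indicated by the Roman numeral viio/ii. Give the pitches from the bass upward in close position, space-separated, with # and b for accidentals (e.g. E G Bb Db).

B# D# F#

The slash marks an applied leading-tone chord: viio of ii. In B major, ii is C#, so the leading tone to it is B#, a half step below.
Building a diminished triad on B# gives B#-D#-F#.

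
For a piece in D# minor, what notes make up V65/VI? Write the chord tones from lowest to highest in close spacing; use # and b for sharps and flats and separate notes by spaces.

V65/VI is a secondary dominant — the dominant seventh of VI. VI in D# minor is B, so the applied chord's root is F#, a perfect fifth above.
Building a dominant seventh chord on F# gives F#-A#-C#-E.
With the 65 figure the chord is in first inversion; from the bass A# upward in close position it reads A#-C#-E-F#.

A# C# E F#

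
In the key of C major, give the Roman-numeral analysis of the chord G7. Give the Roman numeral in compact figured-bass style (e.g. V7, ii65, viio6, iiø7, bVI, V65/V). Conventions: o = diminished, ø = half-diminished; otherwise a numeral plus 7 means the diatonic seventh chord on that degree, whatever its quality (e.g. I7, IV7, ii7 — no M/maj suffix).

V7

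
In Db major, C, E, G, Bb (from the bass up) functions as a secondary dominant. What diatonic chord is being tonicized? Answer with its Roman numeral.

iii

The chord is a dominant seventh chord on C.
A dominant resolves down a perfect fifth: C → F. In Db major, F is scale degree 3, i.e. iii.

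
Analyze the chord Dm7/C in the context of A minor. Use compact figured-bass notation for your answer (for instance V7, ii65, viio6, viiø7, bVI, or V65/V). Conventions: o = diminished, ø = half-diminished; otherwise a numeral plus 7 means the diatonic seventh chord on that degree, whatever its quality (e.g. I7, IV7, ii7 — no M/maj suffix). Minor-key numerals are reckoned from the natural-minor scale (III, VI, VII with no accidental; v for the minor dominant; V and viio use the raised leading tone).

iv42

The pitches D-F-A-C form a minor seventh chord rooted on D.
D is scale degree 4 in A minor, and a minor seventh chord on that degree is written iv7.
With C in the bass the chord is in third inversion, so the figured bass is 42.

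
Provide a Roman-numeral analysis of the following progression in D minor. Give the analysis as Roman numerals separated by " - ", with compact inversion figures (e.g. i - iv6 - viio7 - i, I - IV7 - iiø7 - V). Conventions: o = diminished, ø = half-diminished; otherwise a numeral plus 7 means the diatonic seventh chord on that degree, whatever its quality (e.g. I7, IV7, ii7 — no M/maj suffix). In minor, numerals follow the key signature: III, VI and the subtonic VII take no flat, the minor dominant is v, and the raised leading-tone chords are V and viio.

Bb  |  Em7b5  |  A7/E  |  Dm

VI - iiø7 - V43 - i

Bb has root Bb, degree 6 in D minor, so VI.
Em7b5: root E is the supertonic; half-diminished seventh chord there is iiø7.
A7/E: root A is the dominant; dominant seventh chord there is V43.
Dm: minor triad on D = scale degree 1 → i.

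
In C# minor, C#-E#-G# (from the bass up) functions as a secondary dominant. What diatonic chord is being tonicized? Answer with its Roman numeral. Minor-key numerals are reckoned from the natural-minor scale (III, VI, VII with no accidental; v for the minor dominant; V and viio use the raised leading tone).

The chord is a major triad on C#.
A dominant resolves down a perfect fifth: C# → F#. In C# minor, F# is scale degree 4, i.e. iv.

iv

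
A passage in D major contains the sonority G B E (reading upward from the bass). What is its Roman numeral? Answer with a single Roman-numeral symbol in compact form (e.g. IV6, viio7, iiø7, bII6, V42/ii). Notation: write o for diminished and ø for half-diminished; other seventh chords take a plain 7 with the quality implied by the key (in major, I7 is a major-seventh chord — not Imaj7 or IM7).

ii6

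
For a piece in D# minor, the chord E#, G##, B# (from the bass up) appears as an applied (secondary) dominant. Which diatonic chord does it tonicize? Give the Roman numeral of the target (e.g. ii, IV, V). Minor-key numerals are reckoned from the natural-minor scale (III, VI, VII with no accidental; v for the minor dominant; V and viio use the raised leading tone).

The chord is a major triad on E#.
A dominant resolves down a perfect fifth: E# → A#. In D# minor, A# is scale degree 5, i.e. V.

V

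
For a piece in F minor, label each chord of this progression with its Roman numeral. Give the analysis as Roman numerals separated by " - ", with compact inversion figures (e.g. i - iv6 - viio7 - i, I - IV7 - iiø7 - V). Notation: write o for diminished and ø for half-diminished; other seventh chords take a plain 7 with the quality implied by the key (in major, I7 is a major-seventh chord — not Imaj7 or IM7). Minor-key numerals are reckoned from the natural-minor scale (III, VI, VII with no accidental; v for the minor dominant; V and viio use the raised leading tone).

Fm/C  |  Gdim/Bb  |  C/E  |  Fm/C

i64 - iio6 - V6 - i64

Fm/C has root F, degree 1 in F minor, so i64.
Gdim/Bb has root G, degree 2 in F minor, so iio6.
C/E has root C, degree 5 in F minor, so V6.
Fm/C has root F, degree 1 in F minor, so i64.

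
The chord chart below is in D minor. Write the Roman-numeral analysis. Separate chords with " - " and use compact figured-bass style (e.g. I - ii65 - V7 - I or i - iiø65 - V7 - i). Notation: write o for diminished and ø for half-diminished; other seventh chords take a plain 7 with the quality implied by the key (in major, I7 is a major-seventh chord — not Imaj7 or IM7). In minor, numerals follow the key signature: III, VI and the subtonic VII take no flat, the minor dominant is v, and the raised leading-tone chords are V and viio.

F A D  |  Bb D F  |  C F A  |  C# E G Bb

i6 - VI - III64 - viio7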